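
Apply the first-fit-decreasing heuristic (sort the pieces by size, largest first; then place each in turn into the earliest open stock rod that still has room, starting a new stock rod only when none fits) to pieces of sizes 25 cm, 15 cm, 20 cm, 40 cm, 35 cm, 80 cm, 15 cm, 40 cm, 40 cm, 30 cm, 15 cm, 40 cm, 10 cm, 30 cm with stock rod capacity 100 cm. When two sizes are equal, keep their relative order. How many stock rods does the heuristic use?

Sorted descending: 80, 40, 40, 40, 40, 35, 30, 30, 25, 20, 15, 15, 15, 10.
  80 → stock rod 1 (new)  [load 80/100]
  40 → stock rod 2 (new)  [load 40/100]
  40 → stock rod 2  [load 80/100]
  40 → stock rod 3 (new)  [load 40/100]
  40 → stock rod 3  [load 80/100]
  35 → stock rod 4 (new)  [load 35/100]
  30 → stock rod 4  [load 65/100]
  30 → stock rod 4  [load 95/100]
  25 → stock rod 5 (new)  [load 25/100]
  20 → stock rod 1  [load 100/100]
  15 → stock rod 2  [load 95/100]
  15 → stock rod 3  [load 95/100]
  15 → stock rod 5  [load 40/100]
  10 → stock rod 5  [load 50/100]
5 stock rods opened.

5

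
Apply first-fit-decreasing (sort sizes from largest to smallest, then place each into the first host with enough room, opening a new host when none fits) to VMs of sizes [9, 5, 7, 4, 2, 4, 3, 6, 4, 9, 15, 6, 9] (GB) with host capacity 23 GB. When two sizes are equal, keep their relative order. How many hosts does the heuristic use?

Sorted descending: 15, 9, 9, 9, 7, 6, 6, 5, 4, 4, 4, 3, 2.
  15 → host 1 (new)  [load 15/23]
  9 → host 2 (new)  [load 9/23]
  9 → host 2  [load 18/23]
  9 → host 3 (new)  [load 9/23]
  7 → host 1  [load 22/23]
  6 → host 3  [load 15/23]
  6 → host 3  [load 21/23]
  5 → host 2  [load 23/23]
  4 → host 4 (new)  [load 4/23]
  4 → host 4  [load 8/23]
  4 → host 4  [load 12/23]
  3 → host 4  [load 15/23]
  2 → host 3  [load 23/23]
4 hosts opened.

4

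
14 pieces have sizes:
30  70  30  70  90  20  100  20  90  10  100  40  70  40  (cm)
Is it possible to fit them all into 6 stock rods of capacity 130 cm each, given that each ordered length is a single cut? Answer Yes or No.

No

Total = 780 cm; ⌈780/130⌉ = 6.
7 pieces each exceed half the capacity and cannot share a stock rod, forcing at least 7 stock rods.
At least 7 stock rods are required, but only 6 are allowed.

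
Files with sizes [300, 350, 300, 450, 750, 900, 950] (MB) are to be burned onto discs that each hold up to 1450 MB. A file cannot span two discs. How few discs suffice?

3

Total = 950 + 900 + 750 + 450 + 350 + 300 + 300 = 4000 MB.
Lower bound: ⌈4000/1450⌉ = 3 discs.
A packing using 3 discs:
  disc 1: 950 + 450 = 1400
  disc 2: 900 + 350 = 1250
  disc 3: 750 + 300 + 300 = 1350
This matches the lower bound, so 3 is optimal.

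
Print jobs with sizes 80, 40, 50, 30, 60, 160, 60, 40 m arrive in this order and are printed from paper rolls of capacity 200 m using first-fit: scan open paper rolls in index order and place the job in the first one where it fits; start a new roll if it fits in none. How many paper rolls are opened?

  80 → roll 1 (new)  [load 80/200]
  40 → roll 1  [load 120/200]
  50 → roll 1  [load 170/200]
  30 → roll 1  [load 200/200]
  60 → roll 2 (new)  [load 60/200]
  160 → roll 3 (new)  [load 160/200]
  60 → roll 2  [load 120/200]
  40 → roll 2  [load 160/200]
3 paper rolls opened.

3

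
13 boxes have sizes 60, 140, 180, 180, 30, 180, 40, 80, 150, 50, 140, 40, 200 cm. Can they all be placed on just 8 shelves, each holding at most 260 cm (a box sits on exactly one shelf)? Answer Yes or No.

Yes

A valid assignment using 7 shelves:
  shelf 1: 200 + 60 = 260
  shelf 2: 180 + 80 = 260
  shelf 3: 180 + 50 + 30 = 260
  shelf 4: 180 + 40 + 40 = 260
  shelf 5: 150 = 150
  shelf 6: 140 = 140
  shelf 7: 140 = 140
That uses only 7 ≤ 8, so 8 shelves are enough.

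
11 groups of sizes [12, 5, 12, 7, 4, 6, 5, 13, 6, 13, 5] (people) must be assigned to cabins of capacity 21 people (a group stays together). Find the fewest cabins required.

Total = 13 + 13 + 12 + 12 + 7 + 6 + 6 + 5 + 5 + 5 + 4 = 88 people.
Lower bound: ⌈88/21⌉ = 5 cabins.
A packing using 5 cabins:
  cabin 1: 13 + 7 = 20
  cabin 2: 13 + 6 = 19
  cabin 3: 12 + 6 = 18
  cabin 4: 12 + 5 + 4 = 21
  cabin 5: 5 + 5 = 10
This matches the lower bound, so 5 is optimal.

5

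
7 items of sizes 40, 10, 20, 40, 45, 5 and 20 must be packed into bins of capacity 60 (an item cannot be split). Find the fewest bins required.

3

Total = 45 + 40 + 40 + 20 + 20 + 10 + 5 = 180.
Lower bound: ⌈180/60⌉ = 3 bins.
A packing using 3 bins:
  bin 1: 45 + 10 + 5 = 60
  bin 2: 40 + 20 = 60
  bin 3: 40 + 20 = 60
This matches the lower bound, so 3 is optimal.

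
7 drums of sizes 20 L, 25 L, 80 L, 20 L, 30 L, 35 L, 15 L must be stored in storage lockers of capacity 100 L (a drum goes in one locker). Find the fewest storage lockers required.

Total = 80 + 35 + 30 + 25 + 20 + 20 + 15 = 225 L.
Lower bound: ⌈225/100⌉ = 3 storage lockers.
A packing using 3 storage lockers:
  locker 1: 80 + 20 = 100
  locker 2: 35 + 30 + 25 = 90
  locker 3: 20 + 15 = 35
This matches the lower bound, so 3 is optimal.

3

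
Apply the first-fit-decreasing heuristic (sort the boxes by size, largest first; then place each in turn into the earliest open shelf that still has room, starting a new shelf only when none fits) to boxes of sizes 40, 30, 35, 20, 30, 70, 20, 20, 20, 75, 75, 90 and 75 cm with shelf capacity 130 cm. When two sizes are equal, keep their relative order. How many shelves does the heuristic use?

5

Sorted descending: 90, 75, 75, 75, 70, 40, 35, 30, 30, 20, 20, 20, 20.
  90 → shelf 1 (new)  [load 90/130]
  75 → shelf 2 (new)  [load 75/130]
  75 → shelf 3 (new)  [load 75/130]
  75 → shelf 4 (new)  [load 75/130]
  70 → shelf 5 (new)  [load 70/130]
  40 → shelf 1  [load 130/130]
  35 → shelf 2  [load 110/130]
  30 → shelf 3  [load 105/130]
  30 → shelf 4  [load 105/130]
  20 → shelf 2  [load 130/130]
  20 → shelf 3  [load 125/130]
  20 → shelf 4  [load 125/130]
  20 → shelf 5  [load 90/130]
5 shelves opened.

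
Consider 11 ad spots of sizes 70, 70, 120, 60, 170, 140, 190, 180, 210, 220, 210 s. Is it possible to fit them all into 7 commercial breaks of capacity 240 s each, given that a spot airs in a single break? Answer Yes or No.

No

Total = 1640 s; ⌈1640/240⌉ = 7.
The bound of 7 does not rule out 7, but exhaustive search shows no assignment into 7 commercial breaks of capacity 240 s exists — the minimum is 8.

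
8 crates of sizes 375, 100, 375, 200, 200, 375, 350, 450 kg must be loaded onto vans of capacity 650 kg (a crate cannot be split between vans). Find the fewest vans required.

5

Total = 450 + 375 + 375 + 375 + 350 + 200 + 200 + 100 = 2425 kg.
Lower bound: ⌈2425/650⌉ = 4 vans.
Also, 5 crates each exceed 325 kg, and no two of those can share a van, so at least 5 vans are needed.
A packing using 5 vans:
  van 1: 450 + 200 = 650
  van 2: 375 + 200 = 575
  van 3: 375 + 100 = 475
  van 4: 375 = 375
  van 5: 350 = 350
This matches the lower bound, so 5 is optimal.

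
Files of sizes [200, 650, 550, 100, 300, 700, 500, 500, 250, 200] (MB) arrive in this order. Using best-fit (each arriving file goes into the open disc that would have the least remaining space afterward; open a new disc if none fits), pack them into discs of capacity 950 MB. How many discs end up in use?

5

  200 → disc 1 (new)  [load 200/950]
  650 → disc 1  [load 850/950]
  550 → disc 2 (new)  [load 550/950]
  100 → disc 1  [load 950/950]
  300 → disc 2  [load 850/950]
  700 → disc 3 (new)  [load 700/950]
  500 → disc 4 (new)  [load 500/950]
  500 → disc 5 (new)  [load 500/950]
  250 → disc 3  [load 950/950]
  200 → disc 4  [load 700/950]
5 discs opened.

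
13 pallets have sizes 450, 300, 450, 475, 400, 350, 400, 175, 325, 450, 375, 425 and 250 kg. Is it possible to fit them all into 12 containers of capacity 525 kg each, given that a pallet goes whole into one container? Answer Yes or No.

A valid assignment using 12 containers:
  container 1: 475 = 475
  container 2: 450 = 450
  container 3: 450 = 450
  container 4: 450 = 450
  container 5: 425 = 425
  container 6: 400 = 400
  container 7: 400 = 400
  container 8: 375 = 375
  container 9: 350 + 175 = 525
  container 10: 325 = 325
  container 11: 300 = 300
  container 12: 250 = 250
Every load is within 525 kg, so 12 containers suffice.

Yes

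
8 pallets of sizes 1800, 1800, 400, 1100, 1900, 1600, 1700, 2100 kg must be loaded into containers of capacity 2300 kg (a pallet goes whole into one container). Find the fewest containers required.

7

Total = 2100 + 1900 + 1800 + 1800 + 1700 + 1600 + 1100 + 400 = 12400 kg.
Lower bound: ⌈12400/2300⌉ = 6 containers.
A packing using 7 containers:
  container 1: 2100 = 2100
  container 2: 1900 + 400 = 2300
  container 3: 1800 = 1800
  container 4: 1800 = 1800
  container 5: 1700 = 1700
  container 6: 1600 = 1600
  container 7: 1100 = 1100
No arrangement into 6 containers stays within capacity, so 7 is optimal.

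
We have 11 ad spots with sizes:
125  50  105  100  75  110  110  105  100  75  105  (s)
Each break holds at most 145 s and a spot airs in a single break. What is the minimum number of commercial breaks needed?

10

Total = 125 + 110 + 110 + 105 + 105 + 105 + 100 + 100 + 75 + 75 + 50 = 1060 s.
Lower bound: ⌈1060/145⌉ = 8 commercial breaks.
Also, 10 ad spots each exceed 145/2 s, and no two of those can share a break, so at least 10 commercial breaks are needed.
A packing using 10 commercial breaks:
  break 1: 125 = 125
  break 2: 110 = 110
  break 3: 110 = 110
  break 4: 105 = 105
  break 5: 105 = 105
  break 6: 105 = 105
  break 7: 100 = 100
  break 8: 100 = 100
  break 9: 75 + 50 = 125
  break 10: 75 = 75
This matches the lower bound, so 10 is optimal.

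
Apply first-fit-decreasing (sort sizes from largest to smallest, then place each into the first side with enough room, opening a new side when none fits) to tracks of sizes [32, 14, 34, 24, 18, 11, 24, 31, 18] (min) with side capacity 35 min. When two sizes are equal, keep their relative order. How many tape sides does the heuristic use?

7

Sorted descending: 34, 32, 31, 24, 24, 18, 18, 14, 11.
  34 → side 1 (new)  [load 34/35]
  32 → side 2 (new)  [load 32/35]
  31 → side 3 (new)  [load 31/35]
  24 → side 4 (new)  [load 24/35]
  24 → side 5 (new)  [load 24/35]
  18 → side 6 (new)  [load 18/35]
  18 → side 7 (new)  [load 18/35]
  14 → side 6  [load 32/35]
  11 → side 4  [load 35/35]
7 tape sides opened.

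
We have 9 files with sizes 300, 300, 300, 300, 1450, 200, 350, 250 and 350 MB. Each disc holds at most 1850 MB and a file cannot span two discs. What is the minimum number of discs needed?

Total = 1450 + 350 + 350 + 300 + 300 + 300 + 300 + 250 + 200 = 3800 MB.
Lower bound: ⌈3800/1850⌉ = 3 discs.
A packing using 3 discs:
  disc 1: 1450 + 350 = 1800
  disc 2: 350 + 300 + 300 + 300 + 300 + 250 = 1800
  disc 3: 200 = 200
This matches the lower bound, so 3 is optimal.

3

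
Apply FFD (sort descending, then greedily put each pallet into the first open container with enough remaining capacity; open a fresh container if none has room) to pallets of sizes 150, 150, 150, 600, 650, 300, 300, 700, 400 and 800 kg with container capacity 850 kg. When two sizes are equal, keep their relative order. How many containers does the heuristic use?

6

Sorted descending: 800, 700, 650, 600, 400, 300, 300, 150, 150, 150.
  800 → container 1 (new)  [load 800/850]
  700 → container 2 (new)  [load 700/850]
  650 → container 3 (new)  [load 650/850]
  600 → container 4 (new)  [load 600/850]
  400 → container 5 (new)  [load 400/850]
  300 → container 5  [load 700/850]
  300 → container 6 (new)  [load 300/850]
  150 → container 2  [load 850/850]
  150 → container 3  [load 800/850]
  150 → container 4  [load 750/850]
6 containers opened.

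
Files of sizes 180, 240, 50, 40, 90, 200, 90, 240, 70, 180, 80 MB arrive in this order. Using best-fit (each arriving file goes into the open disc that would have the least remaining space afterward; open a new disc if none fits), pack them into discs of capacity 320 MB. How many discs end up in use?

  180 → disc 1 (new)  [load 180/320]
  240 → disc 2 (new)  [load 240/320]
  50 → disc 2  [load 290/320]
  40 → disc 1  [load 220/320]
  90 → disc 1  [load 310/320]
  200 → disc 3 (new)  [load 200/320]
  90 → disc 3  [load 290/320]
  240 → disc 4 (new)  [load 240/320]
  70 → disc 4  [load 310/320]
  180 → disc 5 (new)  [load 180/320]
  80 → disc 5  [load 260/320]
5 discs opened.

5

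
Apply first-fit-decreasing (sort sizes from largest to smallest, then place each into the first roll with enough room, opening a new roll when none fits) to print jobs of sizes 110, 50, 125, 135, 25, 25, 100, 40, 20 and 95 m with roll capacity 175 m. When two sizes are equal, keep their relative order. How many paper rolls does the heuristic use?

5

Sorted descending: 135, 125, 110, 100, 95, 50, 40, 25, 25, 20.
  135 → roll 1 (new)  [load 135/175]
  125 → roll 2 (new)  [load 125/175]
  110 → roll 3 (new)  [load 110/175]
  100 → roll 4 (new)  [load 100/175]
  95 → roll 5 (new)  [load 95/175]
  50 → roll 2  [load 175/175]
  40 → roll 1  [load 175/175]
  25 → roll 3  [load 135/175]
  25 → roll 3  [load 160/175]
  20 → roll 4  [load 120/175]
5 paper rolls opened.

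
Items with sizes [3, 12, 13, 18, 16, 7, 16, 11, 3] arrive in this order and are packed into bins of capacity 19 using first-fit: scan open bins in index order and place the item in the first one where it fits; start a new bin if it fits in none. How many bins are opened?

6

  3 → bin 1 (new)  [load 3/19]
  12 → bin 1  [load 15/19]
  13 → bin 2 (new)  [load 13/19]
  18 → bin 3 (new)  [load 18/19]
  16 → bin 4 (new)  [load 16/19]
  7 → bin 5 (new)  [load 7/19]
  16 → bin 6 (new)  [load 16/19]
  11 → bin 5  [load 18/19]
  3 → bin 1  [load 18/19]
6 bins opened.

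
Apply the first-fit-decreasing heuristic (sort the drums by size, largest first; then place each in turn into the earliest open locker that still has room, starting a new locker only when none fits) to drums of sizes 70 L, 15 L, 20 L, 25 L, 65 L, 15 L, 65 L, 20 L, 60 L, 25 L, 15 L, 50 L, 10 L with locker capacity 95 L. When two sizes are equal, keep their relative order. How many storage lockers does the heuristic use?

Sorted descending: 70, 65, 65, 60, 50, 25, 25, 20, 20, 15, 15, 15, 10.
  70 → locker 1 (new)  [load 70/95]
  65 → locker 2 (new)  [load 65/95]
  65 → locker 3 (new)  [load 65/95]
  60 → locker 4 (new)  [load 60/95]
  50 → locker 5 (new)  [load 50/95]
  25 → locker 1  [load 95/95]
  25 → locker 2  [load 90/95]
  20 → locker 3  [load 85/95]
  20 → locker 4  [load 80/95]
  15 → locker 4  [load 95/95]
  15 → locker 5  [load 65/95]
  15 → locker 5  [load 80/95]
  10 → locker 3  [load 95/95]
5 storage lockers opened.

5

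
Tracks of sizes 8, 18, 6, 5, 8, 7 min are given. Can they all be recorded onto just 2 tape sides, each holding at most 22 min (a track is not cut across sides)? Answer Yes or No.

Total = 52 min; ⌈52/22⌉ = 3.
At least 3 tape sides are required, but only 2 are allowed.

No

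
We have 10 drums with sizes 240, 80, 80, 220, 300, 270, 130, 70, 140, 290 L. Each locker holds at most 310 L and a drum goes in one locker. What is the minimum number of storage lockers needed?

Total = 300 + 290 + 270 + 240 + 220 + 140 + 130 + 80 + 80 + 70 = 1820 L.
Lower bound: ⌈1820/310⌉ = 6 storage lockers.
A packing using 7 storage lockers:
  locker 1: 300 = 300
  locker 2: 290 = 290
  locker 3: 270 = 270
  locker 4: 240 + 70 = 310
  locker 5: 220 + 80 = 300
  locker 6: 140 + 130 = 270
  locker 7: 80 = 80
No arrangement into 6 storage lockers stays within capacity, so 7 is optimal.

7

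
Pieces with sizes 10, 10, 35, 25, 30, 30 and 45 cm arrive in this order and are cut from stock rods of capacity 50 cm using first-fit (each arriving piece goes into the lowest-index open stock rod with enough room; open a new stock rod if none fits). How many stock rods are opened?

  10 → stock rod 1 (new)  [load 10/50]
  10 → stock rod 1  [load 20/50]
  35 → stock rod 2 (new)  [load 35/50]
  25 → stock rod 1  [load 45/50]
  30 → stock rod 3 (new)  [load 30/50]
  30 → stock rod 4 (new)  [load 30/50]
  45 → stock rod 5 (new)  [load 45/50]
5 stock rods opened.

5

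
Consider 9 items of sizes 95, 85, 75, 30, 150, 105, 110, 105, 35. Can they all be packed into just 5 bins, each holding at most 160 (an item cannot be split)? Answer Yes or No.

Total = 790; ⌈790/160⌉ = 5.
6 items each exceed half the capacity and cannot share a bin, forcing at least 6 bins.
At least 6 bins are required, but only 5 are allowed.

No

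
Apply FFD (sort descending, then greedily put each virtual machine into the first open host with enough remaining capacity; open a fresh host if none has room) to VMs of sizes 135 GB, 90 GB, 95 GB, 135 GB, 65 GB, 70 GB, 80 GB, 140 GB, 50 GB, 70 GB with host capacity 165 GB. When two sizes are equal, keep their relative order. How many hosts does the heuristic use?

Sorted descending: 140, 135, 135, 95, 90, 80, 70, 70, 65, 50.
  140 → host 1 (new)  [load 140/165]
  135 → host 2 (new)  [load 135/165]
  135 → host 3 (new)  [load 135/165]
  95 → host 4 (new)  [load 95/165]
  90 → host 5 (new)  [load 90/165]
  80 → host 6 (new)  [load 80/165]
  70 → host 4  [load 165/165]
  70 → host 5  [load 160/165]
  65 → host 6  [load 145/165]
  50 → host 7 (new)  [load 50/165]
7 hosts opened.

7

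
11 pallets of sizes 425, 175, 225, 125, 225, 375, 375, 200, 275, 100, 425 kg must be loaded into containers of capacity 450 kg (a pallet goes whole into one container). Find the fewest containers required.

7

Total = 425 + 425 + 375 + 375 + 275 + 225 + 225 + 200 + 175 + 125 + 100 = 2925 kg.
Lower bound: ⌈2925/450⌉ = 7 containers.
A packing using 7 containers:
  container 1: 425 = 425
  container 2: 425 = 425
  container 3: 375 = 375
  container 4: 375 = 375
  container 5: 275 + 175 = 450
  container 6: 225 + 225 = 450
  container 7: 200 + 125 + 100 = 425
This matches the lower bound, so 7 is optimal.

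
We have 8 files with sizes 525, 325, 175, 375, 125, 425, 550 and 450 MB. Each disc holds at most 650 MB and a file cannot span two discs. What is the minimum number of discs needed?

6

Total = 550 + 525 + 450 + 425 + 375 + 325 + 175 + 125 = 2950 MB.
Lower bound: ⌈2950/650⌉ = 5 discs.
A packing using 6 discs:
  disc 1: 550 = 550
  disc 2: 525 + 125 = 650
  disc 3: 450 + 175 = 625
  disc 4: 425 = 425
  disc 5: 375 = 375
  disc 6: 325 = 325
No arrangement into 5 discs stays within capacity, so 6 is optimal.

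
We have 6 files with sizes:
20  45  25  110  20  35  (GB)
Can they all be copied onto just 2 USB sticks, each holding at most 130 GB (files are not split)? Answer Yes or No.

A valid assignment using 2 USB sticks:
  USB stick 1: 110 + 20 = 130
  USB stick 2: 45 + 35 + 25 + 20 = 125
Every load is within 130 GB, so 2 USB sticks suffice.

Yes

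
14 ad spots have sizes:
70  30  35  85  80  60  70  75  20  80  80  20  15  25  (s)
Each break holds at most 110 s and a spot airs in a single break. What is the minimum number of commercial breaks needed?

Total = 85 + 80 + 80 + 80 + 75 + 70 + 70 + 60 + 35 + 30 + 25 + 20 + 20 + 15 = 745 s.
Lower bound: ⌈745/110⌉ = 7 commercial breaks.
Also, 8 ad spots each exceed 55 s, and no two of those can share a break, so at least 8 commercial breaks are needed.
A packing using 8 commercial breaks:
  break 1: 85 + 25 = 110
  break 2: 80 + 30 = 110
  break 3: 80 + 20 = 100
  break 4: 80 + 20 = 100
  break 5: 75 + 35 = 110
  break 6: 70 + 15 = 85
  break 7: 70 = 70
  break 8: 60 = 60
This matches the lower bound, so 8 is optimal.

8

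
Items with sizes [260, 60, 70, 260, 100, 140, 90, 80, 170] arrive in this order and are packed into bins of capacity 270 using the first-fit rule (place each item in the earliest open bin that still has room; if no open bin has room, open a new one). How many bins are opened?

  260 → bin 1 (new)  [load 260/270]
  60 → bin 2 (new)  [load 60/270]
  70 → bin 2  [load 130/270]
  260 → bin 3 (new)  [load 260/270]
  100 → bin 2  [load 230/270]
  140 → bin 4 (new)  [load 140/270]
  90 → bin 4  [load 230/270]
  80 → bin 5 (new)  [load 80/270]
  170 → bin 5  [load 250/270]
5 bins opened.

5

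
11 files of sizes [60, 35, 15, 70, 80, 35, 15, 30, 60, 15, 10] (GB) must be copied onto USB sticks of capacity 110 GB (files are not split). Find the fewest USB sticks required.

Total = 80 + 70 + 60 + 60 + 35 + 35 + 30 + 15 + 15 + 15 + 10 = 425 GB.
Lower bound: ⌈425/110⌉ = 4 USB sticks.
A packing using 4 USB sticks:
  USB stick 1: 80 + 30 = 110
  USB stick 2: 70 + 35 = 105
  USB stick 3: 60 + 35 + 15 = 110
  USB stick 4: 60 + 15 + 15 + 10 = 100
This matches the lower bound, so 4 is optimal.

4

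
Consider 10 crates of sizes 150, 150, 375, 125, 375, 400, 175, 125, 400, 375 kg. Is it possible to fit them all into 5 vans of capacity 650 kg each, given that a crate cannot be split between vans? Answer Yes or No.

A valid assignment using 5 vans:
  van 1: 400 + 175 = 575
  van 2: 400 + 150 = 550
  van 3: 375 + 150 + 125 = 650
  van 4: 375 + 125 = 500
  van 5: 375 = 375
Every load is within 650 kg, so 5 vans suffice.

Yes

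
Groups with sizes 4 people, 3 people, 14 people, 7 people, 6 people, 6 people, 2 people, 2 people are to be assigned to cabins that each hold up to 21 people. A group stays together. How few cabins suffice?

3

Total = 14 + 7 + 6 + 6 + 4 + 3 + 2 + 2 = 44 people.
Lower bound: ⌈44/21⌉ = 3 cabins.
A packing using 3 cabins:
  cabin 1: 14 + 7 = 21
  cabin 2: 6 + 6 + 4 + 3 + 2 = 21
  cabin 3: 2 = 2
This matches the lower bound, so 3 is optimal.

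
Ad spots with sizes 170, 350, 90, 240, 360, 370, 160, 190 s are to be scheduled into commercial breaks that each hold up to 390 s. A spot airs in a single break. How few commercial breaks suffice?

Total = 370 + 360 + 350 + 240 + 190 + 170 + 160 + 90 = 1930 s.
Lower bound: ⌈1930/390⌉ = 5 commercial breaks.
A packing using 6 commercial breaks:
  break 1: 370 = 370
  break 2: 360 = 360
  break 3: 350 = 350
  break 4: 240 + 90 = 330
  break 5: 190 + 170 = 360
  break 6: 160 = 160
No arrangement into 5 commercial breaks stays within capacity, so 6 is optimal.

6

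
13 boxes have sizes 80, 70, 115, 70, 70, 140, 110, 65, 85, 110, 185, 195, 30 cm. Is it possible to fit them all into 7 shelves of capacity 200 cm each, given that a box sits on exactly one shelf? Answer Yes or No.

Total = 1325 cm; ⌈1325/200⌉ = 7.
The bound of 7 does not rule out 7, but exhaustive search shows no assignment into 7 shelves of capacity 200 cm exists — the minimum is 8.

No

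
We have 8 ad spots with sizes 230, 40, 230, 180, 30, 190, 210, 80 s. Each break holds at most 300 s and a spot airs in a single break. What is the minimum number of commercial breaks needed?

Total = 230 + 230 + 210 + 190 + 180 + 80 + 40 + 30 = 1190 s.
Lower bound: ⌈1190/300⌉ = 4 commercial breaks.
Also, 5 ad spots each exceed 150 s, and no two of those can share a break, so at least 5 commercial breaks are needed.
A packing using 5 commercial breaks:
  break 1: 230 + 40 + 30 = 300
  break 2: 230 = 230
  break 3: 210 + 80 = 290
  break 4: 190 = 190
  break 5: 180 = 180
This matches the lower bound, so 5 is optimal.

5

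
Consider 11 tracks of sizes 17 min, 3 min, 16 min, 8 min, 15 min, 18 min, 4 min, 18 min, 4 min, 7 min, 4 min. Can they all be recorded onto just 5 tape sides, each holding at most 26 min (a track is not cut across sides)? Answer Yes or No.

A valid assignment using 5 tape sides:
  side 1: 18 + 8 = 26
  side 2: 18 + 7 = 25
  side 3: 17 + 4 + 4 = 25
  side 4: 16 + 4 + 3 = 23
  side 5: 15 = 15
Every load is within 26 min, so 5 tape sides suffice.

Yes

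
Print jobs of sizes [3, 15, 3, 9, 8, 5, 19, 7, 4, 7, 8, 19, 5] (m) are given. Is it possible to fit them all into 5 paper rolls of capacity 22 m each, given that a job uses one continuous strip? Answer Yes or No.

Total = 112 m; ⌈112/22⌉ = 6.
At least 6 paper rolls are required, but only 5 are allowed.

No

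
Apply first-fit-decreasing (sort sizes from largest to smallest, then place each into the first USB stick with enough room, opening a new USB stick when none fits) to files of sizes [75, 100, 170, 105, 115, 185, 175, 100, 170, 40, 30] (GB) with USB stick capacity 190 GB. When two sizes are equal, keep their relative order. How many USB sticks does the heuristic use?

Sorted descending: 185, 175, 170, 170, 115, 105, 100, 100, 75, 40, 30.
  185 → USB stick 1 (new)  [load 185/190]
  175 → USB stick 2 (new)  [load 175/190]
  170 → USB stick 3 (new)  [load 170/190]
  170 → USB stick 4 (new)  [load 170/190]
  115 → USB stick 5 (new)  [load 115/190]
  105 → USB stick 6 (new)  [load 105/190]
  100 → USB stick 7 (new)  [load 100/190]
  100 → USB stick 8 (new)  [load 100/190]
  75 → USB stick 5  [load 190/190]
  40 → USB stick 6  [load 145/190]
  30 → USB stick 6  [load 175/190]
8 USB sticks opened.

8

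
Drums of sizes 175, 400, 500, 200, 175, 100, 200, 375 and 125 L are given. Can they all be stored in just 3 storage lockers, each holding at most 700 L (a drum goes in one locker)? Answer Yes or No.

No

Total = 2250 L; ⌈2250/700⌉ = 4.
At least 4 storage lockers are required, but only 3 are allowed.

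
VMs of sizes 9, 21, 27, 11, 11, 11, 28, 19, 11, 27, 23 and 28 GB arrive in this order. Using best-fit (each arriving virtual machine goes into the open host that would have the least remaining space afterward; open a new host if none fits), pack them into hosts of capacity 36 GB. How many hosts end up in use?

  9 → host 1 (new)  [load 9/36]
  21 → host 1  [load 30/36]
  27 → host 2 (new)  [load 27/36]
  11 → host 3 (new)  [load 11/36]
  11 → host 3  [load 22/36]
  11 → host 3  [load 33/36]
  28 → host 4 (new)  [load 28/36]
  19 → host 5 (new)  [load 19/36]
  11 → host 5  [load 30/36]
  27 → host 6 (new)  [load 27/36]
  23 → host 7 (new)  [load 23/36]
  28 → host 8 (new)  [load 28/36]
8 hosts opened.

8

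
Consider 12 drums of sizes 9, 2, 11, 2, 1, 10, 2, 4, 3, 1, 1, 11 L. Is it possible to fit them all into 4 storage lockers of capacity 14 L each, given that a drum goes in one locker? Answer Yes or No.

Total = 57 L; ⌈57/14⌉ = 5.
At least 5 storage lockers are required, but only 4 are allowed.

No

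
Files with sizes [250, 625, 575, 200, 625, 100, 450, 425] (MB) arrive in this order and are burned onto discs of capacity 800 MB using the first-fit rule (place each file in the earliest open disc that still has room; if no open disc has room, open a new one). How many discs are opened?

  250 → disc 1 (new)  [load 250/800]
  625 → disc 2 (new)  [load 625/800]
  575 → disc 3 (new)  [load 575/800]
  200 → disc 1  [load 450/800]
  625 → disc 4 (new)  [load 625/800]
  100 → disc 1  [load 550/800]
  450 → disc 5 (new)  [load 450/800]
  425 → disc 6 (new)  [load 425/800]
6 discs opened.

6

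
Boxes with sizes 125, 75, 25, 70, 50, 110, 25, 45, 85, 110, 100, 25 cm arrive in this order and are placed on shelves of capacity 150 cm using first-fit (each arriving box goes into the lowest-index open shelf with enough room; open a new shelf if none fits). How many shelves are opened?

  125 → shelf 1 (new)  [load 125/150]
  75 → shelf 2 (new)  [load 75/150]
  25 → shelf 1  [load 150/150]
  70 → shelf 2  [load 145/150]
  50 → shelf 3 (new)  [load 50/150]
  110 → shelf 4 (new)  [load 110/150]
  25 → shelf 3  [load 75/150]
  45 → shelf 3  [load 120/150]
  85 → shelf 5 (new)  [load 85/150]
  110 → shelf 6 (new)  [load 110/150]
  100 → shelf 7 (new)  [load 100/150]
  25 → shelf 3  [load 145/150]
7 shelves opened.

7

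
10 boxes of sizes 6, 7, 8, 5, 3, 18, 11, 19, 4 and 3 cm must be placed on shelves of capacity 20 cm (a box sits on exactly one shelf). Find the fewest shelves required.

Total = 19 + 18 + 11 + 8 + 7 + 6 + 5 + 4 + 3 + 3 = 84 cm.
Lower bound: ⌈84/20⌉ = 5 shelves.
A packing using 5 shelves:
  shelf 1: 19 = 19
  shelf 2: 18 = 18
  shelf 3: 11 + 8 = 19
  shelf 4: 7 + 6 + 5 = 18
  shelf 5: 4 + 3 + 3 = 10
This matches the lower bound, so 5 is optimal.

5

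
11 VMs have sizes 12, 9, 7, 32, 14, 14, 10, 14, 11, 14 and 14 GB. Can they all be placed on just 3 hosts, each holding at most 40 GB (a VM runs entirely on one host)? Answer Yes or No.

Total = 151 GB; ⌈151/40⌉ = 4.
At least 4 hosts are required, but only 3 are allowed.

No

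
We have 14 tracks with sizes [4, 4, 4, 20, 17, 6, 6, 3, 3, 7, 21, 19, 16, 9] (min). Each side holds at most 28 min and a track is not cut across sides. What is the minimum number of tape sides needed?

5

Total = 21 + 20 + 19 + 17 + 16 + 9 + 7 + 6 + 6 + 4 + 4 + 4 + 3 + 3 = 139 min.
Lower bound: ⌈139/28⌉ = 5 tape sides.
A packing using 5 tape sides:
  side 1: 21 + 7 = 28
  side 2: 20 + 4 + 4 = 28
  side 3: 19 + 9 = 28
  side 4: 17 + 6 + 4 = 27
  side 5: 16 + 6 + 3 + 3 = 28
This matches the lower bound, so 5 is optimal.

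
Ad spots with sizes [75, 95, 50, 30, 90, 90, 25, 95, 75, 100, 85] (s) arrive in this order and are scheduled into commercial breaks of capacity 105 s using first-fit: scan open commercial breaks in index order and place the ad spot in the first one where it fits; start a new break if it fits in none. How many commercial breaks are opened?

  75 → break 1 (new)  [load 75/105]
  95 → break 2 (new)  [load 95/105]
  50 → break 3 (new)  [load 50/105]
  30 → break 1  [load 105/105]
  90 → break 4 (new)  [load 90/105]
  90 → break 5 (new)  [load 90/105]
  25 → break 3  [load 75/105]
  95 → break 6 (new)  [load 95/105]
  75 → break 7 (new)  [load 75/105]
  100 → break 8 (new)  [load 100/105]
  85 → break 9 (new)  [load 85/105]
9 commercial breaks opened.

9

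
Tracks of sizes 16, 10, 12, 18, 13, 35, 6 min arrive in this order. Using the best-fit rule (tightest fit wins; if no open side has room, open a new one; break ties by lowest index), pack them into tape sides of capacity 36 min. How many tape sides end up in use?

  16 → side 1 (new)  [load 16/36]
  10 → side 1  [load 26/36]
  12 → side 2 (new)  [load 12/36]
  18 → side 2  [load 30/36]
  13 → side 3 (new)  [load 13/36]
  35 → side 4 (new)  [load 35/36]
  6 → side 2  [load 36/36]
4 tape sides opened.

4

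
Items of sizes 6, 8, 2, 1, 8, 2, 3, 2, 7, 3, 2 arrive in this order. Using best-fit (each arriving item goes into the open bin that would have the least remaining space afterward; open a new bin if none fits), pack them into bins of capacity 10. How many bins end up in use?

5

  6 → bin 1 (new)  [load 6/10]
  8 → bin 2 (new)  [load 8/10]
  2 → bin 2  [load 10/10]
  1 → bin 1  [load 7/10]
  8 → bin 3 (new)  [load 8/10]
  2 → bin 3  [load 10/10]
  3 → bin 1  [load 10/10]
  2 → bin 4 (new)  [load 2/10]
  7 → bin 4  [load 9/10]
  3 → bin 5 (new)  [load 3/10]
  2 → bin 5  [load 5/10]
5 bins opened.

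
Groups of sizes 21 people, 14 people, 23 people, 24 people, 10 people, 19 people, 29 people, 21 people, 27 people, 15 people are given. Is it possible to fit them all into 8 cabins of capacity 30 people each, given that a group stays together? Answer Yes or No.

A valid assignment using 8 cabins:
  cabin 1: 29 = 29
  cabin 2: 27 = 27
  cabin 3: 24 = 24
  cabin 4: 23 = 23
  cabin 5: 21 = 21
  cabin 6: 21 = 21
  cabin 7: 19 + 10 = 29
  cabin 8: 15 + 14 = 29
Every load is within 30 people, so 8 cabins suffice.

Yes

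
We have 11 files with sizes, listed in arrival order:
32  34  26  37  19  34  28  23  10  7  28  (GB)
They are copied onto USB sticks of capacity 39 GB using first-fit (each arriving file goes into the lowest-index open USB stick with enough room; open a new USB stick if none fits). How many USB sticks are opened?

9

  32 → USB stick 1 (new)  [load 32/39]
  34 → USB stick 2 (new)  [load 34/39]
  26 → USB stick 3 (new)  [load 26/39]
  37 → USB stick 4 (new)  [load 37/39]
  19 → USB stick 5 (new)  [load 19/39]
  34 → USB stick 6 (new)  [load 34/39]
  28 → USB stick 7 (new)  [load 28/39]
  23 → USB stick 8 (new)  [load 23/39]
  10 → USB stick 3  [load 36/39]
  7 → USB stick 1  [load 39/39]
  28 → USB stick 9 (new)  [load 28/39]
9 USB sticks opened.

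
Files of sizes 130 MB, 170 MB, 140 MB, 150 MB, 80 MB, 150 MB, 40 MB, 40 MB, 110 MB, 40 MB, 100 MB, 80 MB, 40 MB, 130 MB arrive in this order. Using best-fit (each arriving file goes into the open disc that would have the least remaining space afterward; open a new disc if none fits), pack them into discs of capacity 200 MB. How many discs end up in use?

  130 → disc 1 (new)  [load 130/200]
  170 → disc 2 (new)  [load 170/200]
  140 → disc 3 (new)  [load 140/200]
  150 → disc 4 (new)  [load 150/200]
  80 → disc 5 (new)  [load 80/200]
  150 → disc 6 (new)  [load 150/200]
  40 → disc 4  [load 190/200]
  40 → disc 6  [load 190/200]
  110 → disc 5  [load 190/200]
  40 → disc 3  [load 180/200]
  100 → disc 7 (new)  [load 100/200]
  80 → disc 7  [load 180/200]
  40 → disc 1  [load 170/200]
  130 → disc 8 (new)  [load 130/200]
8 discs opened.

8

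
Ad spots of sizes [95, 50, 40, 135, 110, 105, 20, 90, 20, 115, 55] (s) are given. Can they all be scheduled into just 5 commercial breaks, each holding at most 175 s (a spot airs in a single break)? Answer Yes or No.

No

Total = 835 s; ⌈835/175⌉ = 5.
6 ad spots each exceed half the capacity and cannot share a break, forcing at least 6 commercial breaks.
At least 6 commercial breaks are required, but only 5 are allowed.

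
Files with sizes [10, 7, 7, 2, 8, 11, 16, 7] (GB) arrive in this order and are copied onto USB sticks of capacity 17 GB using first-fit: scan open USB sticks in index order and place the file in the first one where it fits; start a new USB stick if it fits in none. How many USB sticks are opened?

5

  10 → USB stick 1 (new)  [load 10/17]
  7 → USB stick 1  [load 17/17]
  7 → USB stick 2 (new)  [load 7/17]
  2 → USB stick 2  [load 9/17]
  8 → USB stick 2  [load 17/17]
  11 → USB stick 3 (new)  [load 11/17]
  16 → USB stick 4 (new)  [load 16/17]
  7 → USB stick 5 (new)  [load 7/17]
5 USB sticks opened.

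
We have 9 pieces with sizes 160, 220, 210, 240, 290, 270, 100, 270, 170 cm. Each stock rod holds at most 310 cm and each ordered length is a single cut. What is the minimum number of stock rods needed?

8

Total = 290 + 270 + 270 + 240 + 220 + 210 + 170 + 160 + 100 = 1930 cm.
Lower bound: ⌈1930/310⌉ = 7 stock rods.
Also, 8 pieces each exceed 155 cm, and no two of those can share a stock rod, so at least 8 stock rods are needed.
A packing using 8 stock rods:
  stock rod 1: 290 = 290
  stock rod 2: 270 = 270
  stock rod 3: 270 = 270
  stock rod 4: 240 = 240
  stock rod 5: 220 = 220
  stock rod 6: 210 + 100 = 310
  stock rod 7: 170 = 170
  stock rod 8: 160 = 160
This matches the lower bound, so 8 is optimal.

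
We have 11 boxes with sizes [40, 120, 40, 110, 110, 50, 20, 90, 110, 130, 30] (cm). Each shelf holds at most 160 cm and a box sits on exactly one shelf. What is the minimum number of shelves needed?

Total = 130 + 120 + 110 + 110 + 110 + 90 + 50 + 40 + 40 + 30 + 20 = 850 cm.
Lower bound: ⌈850/160⌉ = 6 shelves.
A packing using 6 shelves:
  shelf 1: 130 + 30 = 160
  shelf 2: 120 + 40 = 160
  shelf 3: 110 + 50 = 160
  shelf 4: 110 + 40 = 150
  shelf 5: 110 + 20 = 130
  shelf 6: 90 = 90
This matches the lower bound, so 6 is optimal.

6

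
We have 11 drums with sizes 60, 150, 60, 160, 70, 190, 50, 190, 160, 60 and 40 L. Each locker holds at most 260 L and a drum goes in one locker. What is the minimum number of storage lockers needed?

5

Total = 190 + 190 + 160 + 160 + 150 + 70 + 60 + 60 + 60 + 50 + 40 = 1190 L.
Lower bound: ⌈1190/260⌉ = 5 storage lockers.
A packing using 5 storage lockers:
  locker 1: 190 + 70 = 260
  locker 2: 190 + 60 = 250
  locker 3: 160 + 60 + 40 = 260
  locker 4: 160 + 60 = 220
  locker 5: 150 + 50 = 200
This matches the lower bound, so 5 is optimal.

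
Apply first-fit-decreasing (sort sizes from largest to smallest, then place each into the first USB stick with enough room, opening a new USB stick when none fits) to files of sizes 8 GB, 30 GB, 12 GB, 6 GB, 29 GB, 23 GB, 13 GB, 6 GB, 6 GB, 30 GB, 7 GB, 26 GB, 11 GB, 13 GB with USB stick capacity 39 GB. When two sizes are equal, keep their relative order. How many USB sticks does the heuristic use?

Sorted descending: 30, 30, 29, 26, 23, 13, 13, 12, 11, 8, 7, 6, 6, 6.
  30 → USB stick 1 (new)  [load 30/39]
  30 → USB stick 2 (new)  [load 30/39]
  29 → USB stick 3 (new)  [load 29/39]
  26 → USB stick 4 (new)  [load 26/39]
  23 → USB stick 5 (new)  [load 23/39]
  13 → USB stick 4  [load 39/39]
  13 → USB stick 5  [load 36/39]
  12 → USB stick 6 (new)  [load 12/39]
  11 → USB stick 6  [load 23/39]
  8 → USB stick 1  [load 38/39]
  7 → USB stick 2  [load 37/39]
  6 → USB stick 3  [load 35/39]
  6 → USB stick 6  [load 29/39]
  6 → USB stick 6  [load 35/39]
6 USB sticks opened.

6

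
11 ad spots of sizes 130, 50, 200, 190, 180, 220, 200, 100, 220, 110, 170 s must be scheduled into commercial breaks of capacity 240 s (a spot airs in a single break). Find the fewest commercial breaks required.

Total = 220 + 220 + 200 + 200 + 190 + 180 + 170 + 130 + 110 + 100 + 50 = 1770 s.
Lower bound: ⌈1770/240⌉ = 8 commercial breaks.
A packing using 9 commercial breaks:
  break 1: 220 = 220
  break 2: 220 = 220
  break 3: 200 = 200
  break 4: 200 = 200
  break 5: 190 + 50 = 240
  break 6: 180 = 180
  break 7: 170 = 170
  break 8: 130 + 110 = 240
  break 9: 100 = 100
No arrangement into 8 commercial breaks stays within capacity, so 9 is optimal.

9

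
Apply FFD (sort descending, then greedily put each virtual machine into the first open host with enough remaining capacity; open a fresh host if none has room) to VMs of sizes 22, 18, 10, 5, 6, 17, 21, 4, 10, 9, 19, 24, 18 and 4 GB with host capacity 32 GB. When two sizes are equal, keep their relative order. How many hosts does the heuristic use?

Sorted descending: 24, 22, 21, 19, 18, 18, 17, 10, 10, 9, 6, 5, 4, 4.
  24 → host 1 (new)  [load 24/32]
  22 → host 2 (new)  [load 22/32]
  21 → host 3 (new)  [load 21/32]
  19 → host 4 (new)  [load 19/32]
  18 → host 5 (new)  [load 18/32]
  18 → host 6 (new)  [load 18/32]
  17 → host 7 (new)  [load 17/32]
  10 → host 2  [load 32/32]
  10 → host 3  [load 31/32]
  9 → host 4  [load 28/32]
  6 → host 1  [load 30/32]
  5 → host 5  [load 23/32]
  4 → host 4  [load 32/32]
  4 → host 5  [load 27/32]
7 hosts opened.

7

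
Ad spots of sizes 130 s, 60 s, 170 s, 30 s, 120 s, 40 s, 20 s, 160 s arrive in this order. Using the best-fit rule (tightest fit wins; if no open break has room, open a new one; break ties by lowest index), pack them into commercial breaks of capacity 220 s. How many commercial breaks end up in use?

4

  130 → break 1 (new)  [load 130/220]
  60 → break 1  [load 190/220]
  170 → break 2 (new)  [load 170/220]
  30 → break 1  [load 220/220]
  120 → break 3 (new)  [load 120/220]
  40 → break 2  [load 210/220]
  20 → break 3  [load 140/220]
  160 → break 4 (new)  [load 160/220]
4 commercial breaks opened.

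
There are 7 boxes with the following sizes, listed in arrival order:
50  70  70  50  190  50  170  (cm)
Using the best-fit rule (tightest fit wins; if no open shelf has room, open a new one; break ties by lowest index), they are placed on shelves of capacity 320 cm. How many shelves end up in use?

3

  50 → shelf 1 (new)  [load 50/320]
  70 → shelf 1  [load 120/320]
  70 → shelf 1  [load 190/320]
  50 → shelf 1  [load 240/320]
  190 → shelf 2 (new)  [load 190/320]
  50 → shelf 1  [load 290/320]
  170 → shelf 3 (new)  [load 170/320]
3 shelves opened.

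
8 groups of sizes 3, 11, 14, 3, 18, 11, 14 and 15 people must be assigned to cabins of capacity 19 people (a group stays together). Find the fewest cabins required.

6

Total = 18 + 15 + 14 + 14 + 11 + 11 + 3 + 3 = 89 people.
Lower bound: ⌈89/19⌉ = 5 cabins.
Also, 6 groups each exceed 19/2 people, and no two of those can share a cabin, so at least 6 cabins are needed.
A packing using 6 cabins:
  cabin 1: 18 = 18
  cabin 2: 15 + 3 = 18
  cabin 3: 14 + 3 = 17
  cabin 4: 14 = 14
  cabin 5: 11 = 11
  cabin 6: 11 = 11
This matches the lower bound, so 6 is optimal.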